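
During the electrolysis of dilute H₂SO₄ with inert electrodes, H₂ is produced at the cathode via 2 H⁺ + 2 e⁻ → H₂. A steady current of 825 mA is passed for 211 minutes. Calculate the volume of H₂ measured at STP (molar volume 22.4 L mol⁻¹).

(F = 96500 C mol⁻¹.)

1.21 L

Q = I·t = 0.8250 A × 12660 s = 10440 C.
n(e⁻) = Q/F = 10440 / 96500 = 0.1082 mol.
2 electrons are transferred per H₂ molecule, so n(H₂) = 0.1082 / 2 = 0.05412 mol.
V = n × V_m = 0.05412 × 22.4 = 1.21 L.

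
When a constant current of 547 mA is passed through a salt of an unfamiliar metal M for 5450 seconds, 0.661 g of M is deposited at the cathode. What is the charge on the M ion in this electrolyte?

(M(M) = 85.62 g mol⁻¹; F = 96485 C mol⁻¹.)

Q = I·t = 0.5470 A × 5450.0 s = 2981 C, so n(e⁻) = 2981/96485 = 0.03090 mol.
n(M) deposited = 0.661 / 85.62 = 0.007720 mol.
Electrons per atom = n(e⁻)/n(M) = 0.03090 / 0.007720 = 4.00 ≈ 4, so the ion is M⁴⁺.

+4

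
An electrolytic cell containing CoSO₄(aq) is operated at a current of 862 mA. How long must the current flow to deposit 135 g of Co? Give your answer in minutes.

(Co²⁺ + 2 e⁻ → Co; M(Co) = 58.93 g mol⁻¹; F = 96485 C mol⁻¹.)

8550 min

n(Co) = m/M = 135 / 58.93 = 2.291 mol.
Each Co atom requires 2 electrons, so n(e⁻) = 2 × 2.291 = 4.582 mol.
Q = n(e⁻)·F = 4.582 × 96485 = 442100 C.
t = Q/I = 442100 / 0.8620 A = 512800 s = 8550 min.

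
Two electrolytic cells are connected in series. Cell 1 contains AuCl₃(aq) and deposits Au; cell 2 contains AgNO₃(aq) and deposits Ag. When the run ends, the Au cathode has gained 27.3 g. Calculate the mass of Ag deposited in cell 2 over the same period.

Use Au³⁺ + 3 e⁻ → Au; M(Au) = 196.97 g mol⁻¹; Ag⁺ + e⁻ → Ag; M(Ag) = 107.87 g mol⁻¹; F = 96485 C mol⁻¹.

44.9 g

n(Au) = 27.3 / 196.97 = 0.1386 mol.
Since Au³⁺ + 3 e⁻ → Au, n(e⁻) passed = 3 × 0.1386 = 0.4158 mol.
Cells in series carry the same charge, so the same 0.4158 mol of electrons passes through cell 2.
Ag⁺ + e⁻ → Ag, so n(Ag) = 0.4158 / 1 = 0.4158 mol.
m(Ag) = 0.4158 × 107.87 = 44.9 g.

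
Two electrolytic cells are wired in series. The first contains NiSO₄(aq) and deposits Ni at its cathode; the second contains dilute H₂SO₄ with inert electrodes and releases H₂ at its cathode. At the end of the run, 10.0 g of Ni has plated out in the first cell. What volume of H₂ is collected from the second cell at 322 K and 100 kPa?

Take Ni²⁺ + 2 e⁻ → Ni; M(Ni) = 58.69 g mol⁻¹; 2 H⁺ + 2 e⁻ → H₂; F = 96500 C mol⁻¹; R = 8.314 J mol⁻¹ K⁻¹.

n(Ni) = 10.0 / 58.69 = 0.1704 mol, so n(e⁻) = 2 × 0.1704 = 0.3408 mol.
The cells are in series, so the same 0.3408 mol of electrons passes through the second cell.
2 H⁺ + 2 e⁻ → H₂ — 2 mol e⁻ per mol H₂, so n(H₂) = 0.3408/2 = 0.1704 mol.
V = nRT/P = (0.1704 × 8.314 × 322) / (100 × 10³) = 0.00456 m³ = 4.56 L.

4.56 L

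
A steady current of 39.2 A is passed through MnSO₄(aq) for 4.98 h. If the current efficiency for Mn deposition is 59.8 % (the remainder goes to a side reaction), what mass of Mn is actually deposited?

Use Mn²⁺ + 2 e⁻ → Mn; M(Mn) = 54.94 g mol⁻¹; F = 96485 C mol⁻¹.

Q = I·t = 39.20 × 17928 = 702800 C.
n(e⁻) = 702800/96485 = 7.284 mol; theoretically n(Mn) = 7.284/2 = 3.642 mol, m_theo = 200.1 g.
At 59.8 % efficiency, m_actual = 0.598 × 200.1 = 120 g.

120 g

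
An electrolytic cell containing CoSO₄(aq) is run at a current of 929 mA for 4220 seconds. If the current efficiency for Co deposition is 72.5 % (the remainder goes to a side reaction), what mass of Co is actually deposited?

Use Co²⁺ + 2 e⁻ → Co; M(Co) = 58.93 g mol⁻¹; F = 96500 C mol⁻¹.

Q = I·t = 0.9290 × 4220.0 = 3920 C.
n(e⁻) = 3920/96500 = 0.04063 mol; theoretically n(Co) = 0.04063/2 = 0.02031 mol, m_theo = 1.197 g.
At 72.5 % efficiency, m_actual = 0.725 × 1.197 = 0.868 g.

0.868 g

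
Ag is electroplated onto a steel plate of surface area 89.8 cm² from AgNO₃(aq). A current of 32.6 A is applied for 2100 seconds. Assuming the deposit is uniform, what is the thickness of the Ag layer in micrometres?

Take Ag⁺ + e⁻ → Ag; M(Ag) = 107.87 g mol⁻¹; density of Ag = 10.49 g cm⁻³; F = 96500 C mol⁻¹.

Q = I·t = 32.60 × 2100.0 = 68460 C; n(e⁻) = 0.7094 mol.
n(Ag) = n(e⁻)/1 = 0.7094 mol, so m = 0.7094 × 107.87 = 76.53 g.
Volume = m/ρ = 76.53 / 10.49 = 7.295 cm³.
Thickness = V/A = 7.295 / 89.8 = 0.0812 cm = 812 μm.

812 μm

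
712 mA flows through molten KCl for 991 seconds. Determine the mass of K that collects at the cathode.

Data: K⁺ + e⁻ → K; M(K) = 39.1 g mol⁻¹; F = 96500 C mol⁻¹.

Q = I·t = 0.7120 A × 991.00 s = 705.6 C.
n(e⁻) = Q/F = 705.6 / 96500 = 0.007312 mol.
K⁺ + e⁻ → K, so n(K) = n(e⁻)/1 = 0.007312 mol.
m = n·M = 0.007312 × 39.1 = 0.286 g.

0.286 g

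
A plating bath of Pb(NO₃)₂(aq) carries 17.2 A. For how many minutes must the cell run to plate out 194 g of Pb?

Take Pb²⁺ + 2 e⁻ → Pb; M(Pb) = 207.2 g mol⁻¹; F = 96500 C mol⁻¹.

n(Pb) = m/M = 194 / 207.2 = 0.9363 mol.
Each Pb atom requires 2 electrons, so n(e⁻) = 2 × 0.9363 = 1.873 mol.
Q = n(e⁻)·F = 1.873 × 96500 = 180700 C.
t = Q/I = 180700 / 17.20 A = 10510 s = 175 min.

175 min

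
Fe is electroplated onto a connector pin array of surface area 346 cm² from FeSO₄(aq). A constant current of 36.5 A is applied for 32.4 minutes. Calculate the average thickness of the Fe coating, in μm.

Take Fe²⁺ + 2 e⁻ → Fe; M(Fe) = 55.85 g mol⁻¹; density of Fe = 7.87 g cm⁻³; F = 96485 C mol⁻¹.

Q = I·t = 36.50 × 1944.0 = 70960 C; n(e⁻) = 0.7354 mol.
n(Fe) = n(e⁻)/2 = 0.3677 mol, so m = 0.3677 × 55.85 = 20.54 g.
Volume = m/ρ = 20.54 / 7.87 = 2.609 cm³.
Thickness = V/A = 2.609 / 346 = 0.00754 cm = 75.4 μm.

75.4 μm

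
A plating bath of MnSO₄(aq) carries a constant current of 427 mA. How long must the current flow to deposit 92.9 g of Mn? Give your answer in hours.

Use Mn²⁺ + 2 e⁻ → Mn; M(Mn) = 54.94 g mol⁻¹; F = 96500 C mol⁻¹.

n(Mn) = m/M = 92.9 / 54.94 = 1.691 mol.
Each Mn atom requires 2 electrons, so n(e⁻) = 2 × 1.691 = 3.382 mol.
Q = n(e⁻)·F = 3.382 × 96500 = 326400 C.
t = Q/I = 326400 / 0.4270 A = 764300 s = 212 h.

212 h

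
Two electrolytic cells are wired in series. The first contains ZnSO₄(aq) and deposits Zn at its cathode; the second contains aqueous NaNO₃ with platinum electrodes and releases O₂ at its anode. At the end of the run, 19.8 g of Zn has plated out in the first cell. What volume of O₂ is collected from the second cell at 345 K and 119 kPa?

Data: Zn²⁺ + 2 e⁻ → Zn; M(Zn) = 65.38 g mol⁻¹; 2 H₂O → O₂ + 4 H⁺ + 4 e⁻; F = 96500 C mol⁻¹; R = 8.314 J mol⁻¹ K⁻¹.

3.65 L

n(Zn) = 19.8 / 65.38 = 0.3028 mol, so n(e⁻) = 2 × 0.3028 = 0.6057 mol.
The cells are in series, so the same 0.6057 mol of electrons passes through the second cell.
2 H₂O → O₂ + 4 H⁺ + 4 e⁻ — 4 mol e⁻ per mol O₂, so n(O₂) = 0.6057/4 = 0.1514 mol.
V = nRT/P = (0.1514 × 8.314 × 345) / (119 × 10³) = 0.00365 m³ = 3.65 L.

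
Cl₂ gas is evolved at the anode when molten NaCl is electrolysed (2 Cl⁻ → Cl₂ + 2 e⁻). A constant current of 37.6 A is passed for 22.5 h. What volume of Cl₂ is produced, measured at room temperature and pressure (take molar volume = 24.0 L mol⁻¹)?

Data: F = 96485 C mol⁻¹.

379 L

Q = I·t = 37.60 A × 81000 s = 3046000 C.
n(e⁻) = Q/F = 3046000 / 96485 = 31.57 mol.
2 electrons are transferred per Cl₂ molecule, so n(Cl₂) = 31.57 / 2 = 15.78 mol.
V = n × V_m = 15.78 × 24.0 = 379 L.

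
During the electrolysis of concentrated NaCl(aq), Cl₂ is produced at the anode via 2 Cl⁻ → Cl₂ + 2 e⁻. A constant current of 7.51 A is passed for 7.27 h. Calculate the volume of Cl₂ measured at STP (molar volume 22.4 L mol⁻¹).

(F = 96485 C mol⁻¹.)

Q = I·t = 7.510 A × 26172 s = 196600 C.
n(e⁻) = Q/F = 196600 / 96485 = 2.037 mol.
2 electrons are transferred per Cl₂ molecule, so n(Cl₂) = 2.037 / 2 = 1.019 mol.
V = n × V_m = 1.019 × 22.4 = 22.8 L.

22.8 L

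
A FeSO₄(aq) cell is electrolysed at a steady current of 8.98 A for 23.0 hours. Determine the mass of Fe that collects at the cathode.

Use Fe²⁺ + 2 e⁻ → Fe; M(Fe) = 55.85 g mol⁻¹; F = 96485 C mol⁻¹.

215 g

Q = I·t = 8.980 A × 82800 s = 743500 C.
n(e⁻) = Q/F = 743500 / 96485 = 7.706 mol.
Fe²⁺ + 2 e⁻ → Fe, so n(Fe) = n(e⁻)/2 = 3.853 mol.
m = n·M = 3.853 × 55.85 = 215 g.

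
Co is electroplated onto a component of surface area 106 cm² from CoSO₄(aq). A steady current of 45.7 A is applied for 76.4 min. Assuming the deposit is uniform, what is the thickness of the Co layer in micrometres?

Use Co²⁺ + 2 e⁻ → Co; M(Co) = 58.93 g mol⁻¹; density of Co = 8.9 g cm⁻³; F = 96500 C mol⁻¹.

678 μm

Q = I·t = 45.70 × 4584.0 = 209500 C; n(e⁻) = 2.171 mol.
n(Co) = n(e⁻)/2 = 1.085 mol, so m = 1.085 × 58.93 = 63.96 g.
Volume = m/ρ = 63.96 / 8.9 = 7.187 cm³.
Thickness = V/A = 7.187 / 106 = 0.0678 cm = 678 μm.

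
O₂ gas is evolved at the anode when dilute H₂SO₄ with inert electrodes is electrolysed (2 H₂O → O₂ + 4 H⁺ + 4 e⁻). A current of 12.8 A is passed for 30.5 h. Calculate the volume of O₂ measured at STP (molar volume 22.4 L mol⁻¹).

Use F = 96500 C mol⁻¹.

Q = I·t = 12.80 A × 109800 s = 1405000 C.
n(e⁻) = Q/F = 1405000 / 96500 = 14.56 mol.
4 electrons are transferred per O₂ molecule, so n(O₂) = 14.56 / 4 = 3.641 mol.
V = n × V_m = 3.641 × 22.4 = 81.6 L.

81.6 L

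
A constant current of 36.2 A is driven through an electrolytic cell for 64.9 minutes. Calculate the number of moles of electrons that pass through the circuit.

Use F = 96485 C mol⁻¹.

Q = I·t = 36.20 A × 3894.0 s = 141000 C.
n(e⁻) = Q/F = 141000 / 96485 = 1.46 mol.

1.46 mol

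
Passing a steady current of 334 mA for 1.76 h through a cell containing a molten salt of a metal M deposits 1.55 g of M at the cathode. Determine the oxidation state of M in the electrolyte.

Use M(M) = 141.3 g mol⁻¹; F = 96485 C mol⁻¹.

+2

Q = I·t = 0.3340 A × 6336.0 s = 2116 C, so n(e⁻) = 2116/96485 = 0.02193 mol.
n(M) deposited = 1.55 / 141.3 = 0.01097 mol.
Electrons per atom = n(e⁻)/n(M) = 0.02193 / 0.01097 = 2.00 ≈ 2, so the ion is M²⁺.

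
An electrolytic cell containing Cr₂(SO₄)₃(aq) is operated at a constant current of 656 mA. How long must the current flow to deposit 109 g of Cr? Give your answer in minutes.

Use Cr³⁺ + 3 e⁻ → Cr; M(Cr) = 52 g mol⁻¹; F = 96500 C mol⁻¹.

15400 min

n(Cr) = m/M = 109 / 52 = 2.096 mol.
Each Cr atom requires 3 electrons, so n(e⁻) = 3 × 2.096 = 6.288 mol.
Q = n(e⁻)·F = 6.288 × 96500 = 606800 C.
t = Q/I = 606800 / 0.6560 A = 925100 s = 15400 min.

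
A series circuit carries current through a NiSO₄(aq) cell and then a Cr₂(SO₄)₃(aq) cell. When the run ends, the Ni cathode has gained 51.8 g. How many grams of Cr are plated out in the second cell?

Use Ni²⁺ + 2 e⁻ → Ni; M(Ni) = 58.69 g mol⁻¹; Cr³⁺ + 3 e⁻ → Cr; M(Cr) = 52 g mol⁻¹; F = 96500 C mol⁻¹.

n(Ni) = 51.8 / 58.69 = 0.8826 mol.
Since Ni²⁺ + 2 e⁻ → Ni, n(e⁻) passed = 2 × 0.8826 = 1.765 mol.
Cells in series carry the same charge, so the same 1.765 mol of electrons passes through cell 2.
Cr³⁺ + 3 e⁻ → Cr, so n(Cr) = 1.765 / 3 = 0.5884 mol.
m(Cr) = 0.5884 × 52 = 30.6 g.

30.6 g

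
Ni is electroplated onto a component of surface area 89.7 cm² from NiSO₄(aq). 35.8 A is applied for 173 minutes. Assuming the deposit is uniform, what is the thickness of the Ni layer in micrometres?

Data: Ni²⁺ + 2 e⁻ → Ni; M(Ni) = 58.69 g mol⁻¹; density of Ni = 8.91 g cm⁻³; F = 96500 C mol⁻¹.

Q = I·t = 35.80 × 10380 = 371600 C; n(e⁻) = 3.851 mol.
n(Ni) = n(e⁻)/2 = 1.925 mol, so m = 1.925 × 58.69 = 113.0 g.
Volume = m/ρ = 113.0 / 8.91 = 12.68 cm³.
Thickness = V/A = 12.68 / 89.7 = 0.141 cm = 1410 μm.

1410 μm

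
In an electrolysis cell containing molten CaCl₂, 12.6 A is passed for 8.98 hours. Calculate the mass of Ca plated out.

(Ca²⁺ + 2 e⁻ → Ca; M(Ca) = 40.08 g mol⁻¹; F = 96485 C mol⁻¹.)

Q = I·t = 12.60 A × 32328 s = 407300 C.
n(e⁻) = Q/F = 407300 / 96485 = 4.222 mol.
Ca²⁺ + 2 e⁻ → Ca, so n(Ca) = n(e⁻)/2 = 2.111 mol.
m = n·M = 2.111 × 40.08 = 84.6 g.

84.6 g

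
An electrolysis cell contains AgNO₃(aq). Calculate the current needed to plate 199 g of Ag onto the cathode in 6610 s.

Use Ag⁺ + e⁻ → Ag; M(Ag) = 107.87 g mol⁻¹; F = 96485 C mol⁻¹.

n(Ag) = 199 / 107.87 = 1.845 mol.
n(e⁻) = 1 × 1.845 = 1.845 mol.
Q = n(e⁻)·F = 1.845 × 96485 = 178000 C.
I = Q/t = 178000 / 6610.0 s = 26.9 A.

26.9 A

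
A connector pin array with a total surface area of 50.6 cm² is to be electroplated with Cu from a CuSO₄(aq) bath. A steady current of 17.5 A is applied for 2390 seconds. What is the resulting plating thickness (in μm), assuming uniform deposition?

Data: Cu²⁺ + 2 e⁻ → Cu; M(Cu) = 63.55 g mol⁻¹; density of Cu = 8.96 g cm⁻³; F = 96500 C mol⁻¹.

Q = I·t = 17.50 × 2390.0 = 41820 C; n(e⁻) = 0.4334 mol.
n(Cu) = n(e⁻)/2 = 0.2167 mol, so m = 0.2167 × 63.55 = 13.77 g.
Volume = m/ρ = 13.77 / 8.96 = 1.537 cm³.
Thickness = V/A = 1.537 / 50.6 = 0.0304 cm = 304 μm.

304 μm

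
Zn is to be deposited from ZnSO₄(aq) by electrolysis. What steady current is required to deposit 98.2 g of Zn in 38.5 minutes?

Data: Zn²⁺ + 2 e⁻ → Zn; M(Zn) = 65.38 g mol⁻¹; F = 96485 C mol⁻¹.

n(Zn) = 98.2 / 65.38 = 1.502 mol.
n(e⁻) = 2 × 1.502 = 3.004 mol.
Q = n(e⁻)·F = 3.004 × 96485 = 289800 C.
I = Q/t = 289800 / 2310.0 s = 125 A.

125 A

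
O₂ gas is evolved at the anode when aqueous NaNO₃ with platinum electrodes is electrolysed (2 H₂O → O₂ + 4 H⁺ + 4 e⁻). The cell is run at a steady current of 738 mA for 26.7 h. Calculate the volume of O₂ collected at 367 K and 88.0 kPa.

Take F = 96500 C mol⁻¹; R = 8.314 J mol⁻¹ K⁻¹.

Q = I·t = 0.7380 A × 96120 s = 70940 C.
n(e⁻) = Q/F = 70940 / 96500 = 0.7351 mol.
4 electrons are transferred per O₂ molecule, so n(O₂) = 0.7351 / 4 = 0.1838 mol.
V = nRT/P = (0.1838 × 8.314 × 367) / (88.0 × 10³ Pa) = 0.00637 m³ = 6.37 L.

6.37 L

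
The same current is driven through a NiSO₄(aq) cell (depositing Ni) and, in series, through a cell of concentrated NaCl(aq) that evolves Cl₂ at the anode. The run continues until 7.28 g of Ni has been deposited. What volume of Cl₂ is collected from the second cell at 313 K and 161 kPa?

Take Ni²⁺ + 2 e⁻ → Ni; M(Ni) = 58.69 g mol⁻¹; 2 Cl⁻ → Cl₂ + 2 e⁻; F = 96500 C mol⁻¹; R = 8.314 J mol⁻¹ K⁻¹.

2.00 L

n(Ni) = 7.28 / 58.69 = 0.1240 mol, so n(e⁻) = 2 × 0.1240 = 0.2481 mol.
The cells are in series, so the same 0.2481 mol of electrons passes through the second cell.
2 Cl⁻ → Cl₂ + 2 e⁻ — 2 mol e⁻ per mol Cl₂, so n(Cl₂) = 0.2481/2 = 0.1240 mol.
V = nRT/P = (0.1240 × 8.314 × 313) / (161 × 10³) = 0.00200 m³ = 2.00 L.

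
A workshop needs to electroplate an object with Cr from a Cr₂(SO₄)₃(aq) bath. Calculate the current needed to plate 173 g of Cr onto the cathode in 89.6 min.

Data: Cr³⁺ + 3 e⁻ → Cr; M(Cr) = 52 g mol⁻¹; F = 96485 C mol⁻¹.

179 A

n(Cr) = 173 / 52 = 3.327 mol.
n(e⁻) = 3 × 3.327 = 9.981 mol.
Q = n(e⁻)·F = 9.981 × 96485 = 963000 C.
I = Q/t = 963000 / 5376.0 s = 179 A.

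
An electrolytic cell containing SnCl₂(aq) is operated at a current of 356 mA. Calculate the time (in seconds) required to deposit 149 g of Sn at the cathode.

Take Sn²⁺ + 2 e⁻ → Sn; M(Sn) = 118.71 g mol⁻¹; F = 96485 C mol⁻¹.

6.80 × 10⁵ s

n(Sn) = m/M = 149 / 118.71 = 1.255 mol.
Each Sn atom requires 2 electrons, so n(e⁻) = 2 × 1.255 = 2.510 mol.
Q = n(e⁻)·F = 2.510 × 96485 = 242200 C.
t = Q/I = 242200 / 0.3560 A = 680400 s.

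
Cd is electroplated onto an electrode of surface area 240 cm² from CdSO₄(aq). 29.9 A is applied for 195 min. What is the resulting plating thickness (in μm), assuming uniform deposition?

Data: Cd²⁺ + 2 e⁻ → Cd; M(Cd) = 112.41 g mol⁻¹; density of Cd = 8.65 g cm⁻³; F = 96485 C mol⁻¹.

Q = I·t = 29.90 × 11700 = 349800 C; n(e⁻) = 3.626 mol.
n(Cd) = n(e⁻)/2 = 1.813 mol, so m = 1.813 × 112.41 = 203.8 g.
Volume = m/ρ = 203.8 / 8.65 = 23.56 cm³.
Thickness = V/A = 23.56 / 240 = 0.0982 cm = 982 μm.

982 μm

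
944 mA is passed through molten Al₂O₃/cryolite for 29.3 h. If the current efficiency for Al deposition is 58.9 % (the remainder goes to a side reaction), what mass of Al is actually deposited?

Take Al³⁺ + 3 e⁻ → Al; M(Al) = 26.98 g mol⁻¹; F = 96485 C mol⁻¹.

5.47 g

Q = I·t = 0.9440 × 105480 = 99570 C.
n(e⁻) = 99570/96485 = 1.032 mol; theoretically n(Al) = 1.032/3 = 0.3440 mol, m_theo = 9.281 g.
At 58.9 % efficiency, m_actual = 0.589 × 9.281 = 5.47 g.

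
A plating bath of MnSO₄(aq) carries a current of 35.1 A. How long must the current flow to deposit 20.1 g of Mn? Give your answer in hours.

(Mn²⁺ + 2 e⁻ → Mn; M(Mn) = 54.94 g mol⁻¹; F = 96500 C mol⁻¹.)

n(Mn) = m/M = 20.1 / 54.94 = 0.3659 mol.
Each Mn atom requires 2 electrons, so n(e⁻) = 2 × 0.3659 = 0.7317 mol.
Q = n(e⁻)·F = 0.7317 × 96500 = 70610 C.
t = Q/I = 70610 / 35.10 A = 2012 s = 0.559 h.

0.559 h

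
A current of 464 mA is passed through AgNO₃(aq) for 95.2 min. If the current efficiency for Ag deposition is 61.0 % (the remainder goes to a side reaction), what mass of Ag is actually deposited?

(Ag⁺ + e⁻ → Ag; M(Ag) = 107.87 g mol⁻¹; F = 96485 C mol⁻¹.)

Q = I·t = 0.4640 × 5712.0 = 2650 C.
n(e⁻) = 2650/96485 = 0.02747 mol; theoretically n(Ag) = 0.02747/1 = 0.02747 mol, m_theo = 2.963 g.
At 61.0 % efficiency, m_actual = 0.610 × 2.963 = 1.81 g.

1.81 g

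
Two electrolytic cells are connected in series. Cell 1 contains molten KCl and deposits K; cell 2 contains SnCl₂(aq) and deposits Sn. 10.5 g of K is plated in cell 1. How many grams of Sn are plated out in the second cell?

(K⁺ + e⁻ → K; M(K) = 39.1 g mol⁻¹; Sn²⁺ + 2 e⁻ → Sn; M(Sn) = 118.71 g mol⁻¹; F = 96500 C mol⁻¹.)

n(K) = 10.5 / 39.1 = 0.2685 mol.
Since K⁺ + e⁻ → K, n(e⁻) passed = 1 × 0.2685 = 0.2685 mol.
Cells in series carry the same charge, so the same 0.2685 mol of electrons passes through cell 2.
Sn²⁺ + 2 e⁻ → Sn, so n(Sn) = 0.2685 / 2 = 0.1343 mol.
m(Sn) = 0.1343 × 118.71 = 15.9 g.

15.9 g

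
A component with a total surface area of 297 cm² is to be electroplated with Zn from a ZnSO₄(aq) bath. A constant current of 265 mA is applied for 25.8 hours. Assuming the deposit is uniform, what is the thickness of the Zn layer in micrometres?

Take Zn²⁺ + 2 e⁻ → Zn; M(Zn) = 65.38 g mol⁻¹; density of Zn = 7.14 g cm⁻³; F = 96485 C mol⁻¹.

39.3 μm

Q = I·t = 0.2650 × 92880 = 24610 C; n(e⁻) = 0.2551 mol.
n(Zn) = n(e⁻)/2 = 0.1275 mol, so m = 0.1275 × 65.38 = 8.339 g.
Volume = m/ρ = 8.339 / 7.14 = 1.168 cm³.
Thickness = V/A = 1.168 / 297 = 0.00393 cm = 39.3 μm.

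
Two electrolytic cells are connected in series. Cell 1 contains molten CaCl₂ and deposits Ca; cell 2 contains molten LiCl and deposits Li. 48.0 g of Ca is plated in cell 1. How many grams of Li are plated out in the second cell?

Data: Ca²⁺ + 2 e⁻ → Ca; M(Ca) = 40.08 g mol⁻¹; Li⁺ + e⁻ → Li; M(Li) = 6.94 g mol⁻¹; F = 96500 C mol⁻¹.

n(Ca) = 48.0 / 40.08 = 1.198 mol.
Since Ca²⁺ + 2 e⁻ → Ca, n(e⁻) passed = 2 × 1.198 = 2.395 mol.
Cells in series carry the same charge, so the same 2.395 mol of electrons passes through cell 2.
Li⁺ + e⁻ → Li, so n(Li) = 2.395 / 1 = 2.395 mol.
m(Li) = 2.395 × 6.94 = 16.6 g.

16.6 g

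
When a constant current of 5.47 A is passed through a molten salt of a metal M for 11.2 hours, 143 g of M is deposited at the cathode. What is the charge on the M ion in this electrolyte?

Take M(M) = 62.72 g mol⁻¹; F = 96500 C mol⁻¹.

Q = I·t = 5.470 A × 40320 s = 220600 C, so n(e⁻) = 220600/96500 = 2.285 mol.
n(M) deposited = 143 / 62.72 = 2.280 mol.
Electrons per atom = n(e⁻)/n(M) = 2.285 / 2.280 = 1.00 ≈ 1, so the ion is M⁺.

+1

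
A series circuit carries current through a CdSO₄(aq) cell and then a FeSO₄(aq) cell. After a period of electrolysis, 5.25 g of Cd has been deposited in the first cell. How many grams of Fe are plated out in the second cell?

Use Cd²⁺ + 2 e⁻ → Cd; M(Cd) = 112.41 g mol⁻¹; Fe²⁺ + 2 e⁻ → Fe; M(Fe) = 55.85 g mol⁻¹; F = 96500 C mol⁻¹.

n(Cd) = 5.25 / 112.41 = 0.04670 mol.
Since Cd²⁺ + 2 e⁻ → Cd, n(e⁻) passed = 2 × 0.04670 = 0.09341 mol.
Cells in series carry the same charge, so the same 0.09341 mol of electrons passes through cell 2.
Fe²⁺ + 2 e⁻ → Fe, so n(Fe) = 0.09341 / 2 = 0.04670 mol.
m(Fe) = 0.04670 × 55.85 = 2.61 g.

2.61 g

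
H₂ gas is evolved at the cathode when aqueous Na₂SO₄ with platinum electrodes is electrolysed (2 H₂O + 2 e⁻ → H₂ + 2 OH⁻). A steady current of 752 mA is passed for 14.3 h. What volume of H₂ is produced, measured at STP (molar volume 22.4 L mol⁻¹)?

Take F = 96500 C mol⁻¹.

Q = I·t = 0.7520 A × 51480 s = 38710 C.
n(e⁻) = Q/F = 38710 / 96500 = 0.4012 mol.
2 electrons are transferred per H₂ molecule, so n(H₂) = 0.4012 / 2 = 0.2006 mol.
V = n × V_m = 0.2006 × 22.4 = 4.49 L.

4.49 L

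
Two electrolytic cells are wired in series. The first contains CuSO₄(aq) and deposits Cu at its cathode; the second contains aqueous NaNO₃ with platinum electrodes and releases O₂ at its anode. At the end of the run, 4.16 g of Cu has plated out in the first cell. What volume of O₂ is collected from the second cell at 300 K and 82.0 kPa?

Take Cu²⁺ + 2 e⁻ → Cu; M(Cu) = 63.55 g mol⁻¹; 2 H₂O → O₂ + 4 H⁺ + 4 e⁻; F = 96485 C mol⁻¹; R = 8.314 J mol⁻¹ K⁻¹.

n(Cu) = 4.16 / 63.55 = 0.06546 mol, so n(e⁻) = 2 × 0.06546 = 0.1309 mol.
The cells are in series, so the same 0.1309 mol of electrons passes through the second cell.
2 H₂O → O₂ + 4 H⁺ + 4 e⁻ — 4 mol e⁻ per mol O₂, so n(O₂) = 0.1309/4 = 0.03273 mol.
V = nRT/P = (0.03273 × 8.314 × 300) / (82.0 × 10³) = 9.96 × 10⁻⁴ m³ = 0.996 L.

0.996 L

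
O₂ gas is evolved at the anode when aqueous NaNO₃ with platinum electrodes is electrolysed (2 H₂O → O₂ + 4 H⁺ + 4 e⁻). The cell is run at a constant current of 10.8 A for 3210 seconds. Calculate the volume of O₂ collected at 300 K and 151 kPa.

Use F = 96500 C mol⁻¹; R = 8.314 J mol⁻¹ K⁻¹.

Q = I·t = 10.80 A × 3210.0 s = 34670 C.
n(e⁻) = Q/F = 34670 / 96500 = 0.3593 mol.
4 electrons are transferred per O₂ molecule, so n(O₂) = 0.3593 / 4 = 0.08981 mol.
V = nRT/P = (0.08981 × 8.314 × 300) / (151 × 10³ Pa) = 0.00148 m³ = 1.48 L.

1.48 L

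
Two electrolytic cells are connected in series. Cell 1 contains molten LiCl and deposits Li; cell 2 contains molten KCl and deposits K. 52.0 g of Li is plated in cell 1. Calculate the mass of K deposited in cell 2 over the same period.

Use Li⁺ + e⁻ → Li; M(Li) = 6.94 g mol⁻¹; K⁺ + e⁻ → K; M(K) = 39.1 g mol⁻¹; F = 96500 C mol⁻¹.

n(Li) = 52.0 / 6.94 = 7.493 mol.
Since Li⁺ + e⁻ → Li, n(e⁻) passed = 1 × 7.493 = 7.493 mol.
Cells in series carry the same charge, so the same 7.493 mol of electrons passes through cell 2.
K⁺ + e⁻ → K, so n(K) = 7.493 / 1 = 7.493 mol.
m(K) = 7.493 × 39.1 = 293 g.

293 g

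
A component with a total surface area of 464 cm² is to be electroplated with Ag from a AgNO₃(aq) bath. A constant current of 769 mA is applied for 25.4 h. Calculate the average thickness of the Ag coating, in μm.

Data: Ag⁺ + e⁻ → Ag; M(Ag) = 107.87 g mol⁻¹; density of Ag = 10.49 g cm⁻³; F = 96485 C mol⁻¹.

162 μm

Q = I·t = 0.7690 × 91440 = 70320 C; n(e⁻) = 0.7288 mol.
n(Ag) = n(e⁻)/1 = 0.7288 mol, so m = 0.7288 × 107.87 = 78.61 g.
Volume = m/ρ = 78.61 / 10.49 = 7.494 cm³.
Thickness = V/A = 7.494 / 464 = 0.0162 cm = 162 μm.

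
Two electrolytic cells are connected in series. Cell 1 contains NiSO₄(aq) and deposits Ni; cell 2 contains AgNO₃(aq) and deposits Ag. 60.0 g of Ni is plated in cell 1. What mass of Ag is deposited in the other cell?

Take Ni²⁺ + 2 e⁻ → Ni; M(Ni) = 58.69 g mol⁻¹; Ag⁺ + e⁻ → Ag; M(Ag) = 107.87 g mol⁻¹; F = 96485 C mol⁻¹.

n(Ni) = 60.0 / 58.69 = 1.022 mol.
Since Ni²⁺ + 2 e⁻ → Ni, n(e⁻) passed = 2 × 1.022 = 2.045 mol.
Cells in series carry the same charge, so the same 2.045 mol of electrons passes through cell 2.
Ag⁺ + e⁻ → Ag, so n(Ag) = 2.045 / 1 = 2.045 mol.
m(Ag) = 2.045 × 107.87 = 221 g.

221 g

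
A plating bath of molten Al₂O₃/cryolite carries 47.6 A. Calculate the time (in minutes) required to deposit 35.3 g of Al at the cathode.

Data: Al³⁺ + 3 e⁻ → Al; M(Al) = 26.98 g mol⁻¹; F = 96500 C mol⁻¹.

n(Al) = m/M = 35.3 / 26.98 = 1.308 mol.
Each Al atom requires 3 electrons, so n(e⁻) = 3 × 1.308 = 3.925 mol.
Q = n(e⁻)·F = 3.925 × 96500 = 378800 C.
t = Q/I = 378800 / 47.60 A = 7957 s = 133 min.

133 min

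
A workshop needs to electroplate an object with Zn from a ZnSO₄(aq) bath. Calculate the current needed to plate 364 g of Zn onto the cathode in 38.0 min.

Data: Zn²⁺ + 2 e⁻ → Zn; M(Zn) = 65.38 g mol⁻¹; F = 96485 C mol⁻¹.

n(Zn) = 364 / 65.38 = 5.567 mol.
n(e⁻) = 2 × 5.567 = 11.13 mol.
Q = n(e⁻)·F = 11.13 × 96485 = 1074000 C.
I = Q/t = 1074000 / 2280.0 s = 471 A.

471 A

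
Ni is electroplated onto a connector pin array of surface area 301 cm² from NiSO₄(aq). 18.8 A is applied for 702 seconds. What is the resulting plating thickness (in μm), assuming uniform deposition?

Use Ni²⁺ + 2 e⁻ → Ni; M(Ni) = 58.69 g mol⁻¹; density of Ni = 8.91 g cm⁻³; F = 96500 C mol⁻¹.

15.0 μm

Q = I·t = 18.80 × 702.00 = 13200 C; n(e⁻) = 0.1368 mol.
n(Ni) = n(e⁻)/2 = 0.06838 mol, so m = 0.06838 × 58.69 = 4.013 g.
Volume = m/ρ = 4.013 / 8.91 = 0.4504 cm³.
Thickness = V/A = 0.4504 / 301 = 0.00150 cm = 15.0 μm.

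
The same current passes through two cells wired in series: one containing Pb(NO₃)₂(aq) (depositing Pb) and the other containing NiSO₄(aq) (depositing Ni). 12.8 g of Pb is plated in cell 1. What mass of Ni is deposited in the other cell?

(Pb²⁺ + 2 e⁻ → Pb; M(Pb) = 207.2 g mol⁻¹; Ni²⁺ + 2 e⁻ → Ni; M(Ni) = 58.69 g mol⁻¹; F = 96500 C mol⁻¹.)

n(Pb) = 12.8 / 207.2 = 0.06178 mol.
Since Pb²⁺ + 2 e⁻ → Pb, n(e⁻) passed = 2 × 0.06178 = 0.1236 mol.
Cells in series carry the same charge, so the same 0.1236 mol of electrons passes through cell 2.
Ni²⁺ + 2 e⁻ → Ni, so n(Ni) = 0.1236 / 2 = 0.06178 mol.
m(Ni) = 0.06178 × 58.69 = 3.63 g.

3.63 g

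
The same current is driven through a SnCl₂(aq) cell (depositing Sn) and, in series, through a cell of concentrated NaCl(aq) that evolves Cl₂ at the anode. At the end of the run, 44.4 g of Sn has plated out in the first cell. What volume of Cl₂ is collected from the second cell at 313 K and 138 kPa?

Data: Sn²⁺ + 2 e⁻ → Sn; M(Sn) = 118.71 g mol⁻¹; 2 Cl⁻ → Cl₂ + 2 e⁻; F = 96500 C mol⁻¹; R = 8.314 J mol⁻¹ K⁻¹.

7.05 L

n(Sn) = 44.4 / 118.71 = 0.3740 mol, so n(e⁻) = 2 × 0.3740 = 0.7480 mol.
The cells are in series, so the same 0.7480 mol of electrons passes through the second cell.
2 Cl⁻ → Cl₂ + 2 e⁻ — 2 mol e⁻ per mol Cl₂, so n(Cl₂) = 0.7480/2 = 0.3740 mol.
V = nRT/P = (0.3740 × 8.314 × 313) / (138 × 10³) = 0.00705 m³ = 7.05 L.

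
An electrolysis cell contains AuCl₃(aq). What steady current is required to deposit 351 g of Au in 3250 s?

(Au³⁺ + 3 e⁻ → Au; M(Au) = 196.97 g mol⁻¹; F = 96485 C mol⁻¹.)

n(Au) = 351 / 196.97 = 1.782 mol.
n(e⁻) = 3 × 1.782 = 5.346 mol.
Q = n(e⁻)·F = 5.346 × 96485 = 515800 C.
I = Q/t = 515800 / 3250.0 s = 159 A.

159 A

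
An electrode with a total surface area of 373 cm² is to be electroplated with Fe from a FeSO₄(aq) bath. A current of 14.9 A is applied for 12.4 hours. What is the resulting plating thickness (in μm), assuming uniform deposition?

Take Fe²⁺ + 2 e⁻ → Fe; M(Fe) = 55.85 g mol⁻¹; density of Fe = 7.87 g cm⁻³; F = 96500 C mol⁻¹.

Q = I·t = 14.90 × 44640 = 665100 C; n(e⁻) = 6.893 mol.
n(Fe) = n(e⁻)/2 = 3.446 mol, so m = 3.446 × 55.85 = 192.5 g.
Volume = m/ρ = 192.5 / 7.87 = 24.46 cm³.
Thickness = V/A = 24.46 / 373 = 0.0656 cm = 656 μm.

656 μm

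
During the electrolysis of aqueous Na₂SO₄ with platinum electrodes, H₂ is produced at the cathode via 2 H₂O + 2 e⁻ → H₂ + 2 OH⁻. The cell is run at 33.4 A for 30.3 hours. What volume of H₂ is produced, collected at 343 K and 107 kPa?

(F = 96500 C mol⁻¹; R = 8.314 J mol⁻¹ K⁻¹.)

Q = I·t = 33.40 A × 109080 s = 3643000 C.
n(e⁻) = Q/F = 3643000 / 96500 = 37.75 mol.
2 electrons are transferred per H₂ molecule, so n(H₂) = 37.75 / 2 = 18.88 mol.
V = nRT/P = (18.88 × 8.314 × 343) / (107 × 10³ Pa) = 0.503 m³ = 503 L.

503 L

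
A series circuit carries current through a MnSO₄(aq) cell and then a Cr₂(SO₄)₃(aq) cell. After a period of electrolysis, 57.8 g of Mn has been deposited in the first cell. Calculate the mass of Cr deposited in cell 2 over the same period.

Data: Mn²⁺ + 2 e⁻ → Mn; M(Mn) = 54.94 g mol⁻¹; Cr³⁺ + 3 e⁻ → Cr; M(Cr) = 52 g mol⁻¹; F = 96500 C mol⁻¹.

36.5 g

n(Mn) = 57.8 / 54.94 = 1.052 mol.
Since Mn²⁺ + 2 e⁻ → Mn, n(e⁻) passed = 2 × 1.052 = 2.104 mol.
Cells in series carry the same charge, so the same 2.104 mol of electrons passes through cell 2.
Cr³⁺ + 3 e⁻ → Cr, so n(Cr) = 2.104 / 3 = 0.7014 mol.
m(Cr) = 0.7014 × 52 = 36.5 g.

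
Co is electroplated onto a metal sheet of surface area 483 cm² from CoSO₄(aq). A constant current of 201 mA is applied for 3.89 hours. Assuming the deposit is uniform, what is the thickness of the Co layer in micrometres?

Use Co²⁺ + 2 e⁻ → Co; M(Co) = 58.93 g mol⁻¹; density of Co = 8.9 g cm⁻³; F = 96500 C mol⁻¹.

2.00 μm

Q = I·t = 0.2010 × 14004 = 2815 C; n(e⁻) = 0.02917 mol.
n(Co) = n(e⁻)/2 = 0.01458 mol, so m = 0.01458 × 58.93 = 0.8595 g.
Volume = m/ρ = 0.8595 / 8.9 = 0.09657 cm³.
Thickness = V/A = 0.09657 / 483 = 2.00 × 10⁻⁴ cm = 2.00 μm.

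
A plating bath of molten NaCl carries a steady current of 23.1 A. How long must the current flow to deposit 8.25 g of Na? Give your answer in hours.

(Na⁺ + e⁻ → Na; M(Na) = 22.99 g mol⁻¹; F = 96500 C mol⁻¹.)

0.416 h

n(Na) = m/M = 8.25 / 22.99 = 0.3589 mol.
Each Na atom requires 1 electron, so n(e⁻) = 1 × 0.3589 = 0.3589 mol.
Q = n(e⁻)·F = 0.3589 × 96500 = 34630 C.
t = Q/I = 34630 / 23.10 A = 1499 s = 0.416 h.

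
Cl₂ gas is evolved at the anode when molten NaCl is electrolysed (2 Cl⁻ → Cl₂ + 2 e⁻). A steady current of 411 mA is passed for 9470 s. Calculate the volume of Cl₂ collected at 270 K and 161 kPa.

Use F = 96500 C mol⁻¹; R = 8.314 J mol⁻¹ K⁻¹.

Q = I·t = 0.4110 A × 9470.0 s = 3892 C.
n(e⁻) = Q/F = 3892 / 96500 = 0.04033 mol.
2 electrons are transferred per Cl₂ molecule, so n(Cl₂) = 0.04033 / 2 = 0.02017 mol.
V = nRT/P = (0.02017 × 8.314 × 270) / (161 × 10³ Pa) = 2.81 × 10⁻⁴ m³ = 0.281 L.

0.281 L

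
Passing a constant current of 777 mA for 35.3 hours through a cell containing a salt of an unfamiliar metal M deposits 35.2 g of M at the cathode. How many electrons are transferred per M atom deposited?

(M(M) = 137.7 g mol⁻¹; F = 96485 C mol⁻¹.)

4

Q = I·t = 0.7770 A × 127080 s = 98740 C, so n(e⁻) = 98740/96485 = 1.023 mol.
n(M) deposited = 35.2 / 137.7 = 0.2556 mol.
Electrons per atom = n(e⁻)/n(M) = 1.023 / 0.2556 = 4.00 ≈ 4, so the ion is M⁴⁺.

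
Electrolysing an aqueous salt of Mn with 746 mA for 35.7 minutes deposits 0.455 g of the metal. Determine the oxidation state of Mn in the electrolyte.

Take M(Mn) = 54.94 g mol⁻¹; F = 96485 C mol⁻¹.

+2

Q = I·t = 0.7460 A × 2142.0 s = 1598 C, so n(e⁻) = 1598/96485 = 0.01656 mol.
n(Mn) deposited = 0.455 / 54.94 = 0.008282 mol.
Electrons per atom = n(e⁻)/n(Mn) = 0.01656 / 0.008282 = 2.00 ≈ 2, so the ion is Mn²⁺.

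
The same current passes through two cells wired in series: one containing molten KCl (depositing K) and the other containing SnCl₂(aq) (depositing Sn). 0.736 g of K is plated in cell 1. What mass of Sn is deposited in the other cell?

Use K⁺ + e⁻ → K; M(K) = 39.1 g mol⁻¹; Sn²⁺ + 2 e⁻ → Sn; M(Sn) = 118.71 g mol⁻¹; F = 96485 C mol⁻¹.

n(K) = 0.736 / 39.1 = 0.01882 mol.
Since K⁺ + e⁻ → K, n(e⁻) passed = 1 × 0.01882 = 0.01882 mol.
Cells in series carry the same charge, so the same 0.01882 mol of electrons passes through cell 2.
Sn²⁺ + 2 e⁻ → Sn, so n(Sn) = 0.01882 / 2 = 0.009412 mol.
m(Sn) = 0.009412 × 118.71 = 1.12 g.

1.12 g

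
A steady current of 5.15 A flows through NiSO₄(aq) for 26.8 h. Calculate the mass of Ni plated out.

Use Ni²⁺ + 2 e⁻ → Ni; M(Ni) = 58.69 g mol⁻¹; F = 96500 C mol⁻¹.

151 g

Q = I·t = 5.150 A × 96480 s = 496900 C.
n(e⁻) = Q/F = 496900 / 96500 = 5.149 mol.
Ni²⁺ + 2 e⁻ → Ni, so n(Ni) = n(e⁻)/2 = 2.574 mol.
m = n·M = 2.574 × 58.69 = 151 g.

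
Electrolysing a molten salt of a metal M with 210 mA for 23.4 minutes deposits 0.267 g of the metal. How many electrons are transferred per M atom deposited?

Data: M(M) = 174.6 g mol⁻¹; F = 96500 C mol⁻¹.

Q = I·t = 0.2100 A × 1404.0 s = 294.8 C, so n(e⁻) = 294.8/96500 = 0.003055 mol.
n(M) deposited = 0.267 / 174.6 = 0.001529 mol.
Electrons per atom = n(e⁻)/n(M) = 0.003055 / 0.001529 = 2.00 ≈ 2, so the ion is M²⁺.

2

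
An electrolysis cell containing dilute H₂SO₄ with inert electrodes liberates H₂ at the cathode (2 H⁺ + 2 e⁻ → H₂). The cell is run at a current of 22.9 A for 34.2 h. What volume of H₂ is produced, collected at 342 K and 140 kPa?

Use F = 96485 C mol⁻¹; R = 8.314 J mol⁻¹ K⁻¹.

297 L

Q = I·t = 22.90 A × 123120 s = 2819000 C.
n(e⁻) = Q/F = 2819000 / 96485 = 29.22 mol.
2 electrons are transferred per H₂ molecule, so n(H₂) = 29.22 / 2 = 14.61 mol.
V = nRT/P = (14.61 × 8.314 × 342) / (140 × 10³ Pa) = 0.297 m³ = 297 L.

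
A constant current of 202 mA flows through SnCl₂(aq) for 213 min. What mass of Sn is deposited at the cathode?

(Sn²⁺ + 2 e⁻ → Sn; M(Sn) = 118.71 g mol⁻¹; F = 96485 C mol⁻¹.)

Q = I·t = 0.2020 A × 12780 s = 2582 C.
n(e⁻) = Q/F = 2582 / 96485 = 0.02676 mol.
Sn²⁺ + 2 e⁻ → Sn, so n(Sn) = n(e⁻)/2 = 0.01338 mol.
m = n·M = 0.01338 × 118.71 = 1.59 g.

1.59 g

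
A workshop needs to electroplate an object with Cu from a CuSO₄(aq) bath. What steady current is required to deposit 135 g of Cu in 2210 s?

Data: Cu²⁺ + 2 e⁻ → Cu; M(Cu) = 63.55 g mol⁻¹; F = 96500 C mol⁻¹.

n(Cu) = 135 / 63.55 = 2.124 mol.
n(e⁻) = 2 × 2.124 = 4.249 mol.
Q = n(e⁻)·F = 4.249 × 96500 = 410000 C.
I = Q/t = 410000 / 2210.0 s = 186 A.

186 A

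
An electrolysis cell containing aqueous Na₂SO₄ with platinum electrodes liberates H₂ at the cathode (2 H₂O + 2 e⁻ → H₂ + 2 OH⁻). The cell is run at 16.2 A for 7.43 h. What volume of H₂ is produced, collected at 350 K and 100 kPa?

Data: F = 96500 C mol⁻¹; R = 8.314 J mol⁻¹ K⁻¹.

Q = I·t = 16.20 A × 26748 s = 433300 C.
n(e⁻) = Q/F = 433300 / 96500 = 4.490 mol.
2 electrons are transferred per H₂ molecule, so n(H₂) = 4.490 / 2 = 2.245 mol.
V = nRT/P = (2.245 × 8.314 × 350) / (100 × 10³ Pa) = 0.0653 m³ = 65.3 L.

65.3 L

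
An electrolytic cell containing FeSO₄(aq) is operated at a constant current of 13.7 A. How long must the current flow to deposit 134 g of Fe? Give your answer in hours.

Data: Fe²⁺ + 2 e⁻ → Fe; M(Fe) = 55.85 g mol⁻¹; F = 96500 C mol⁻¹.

9.39 h

n(Fe) = m/M = 134 / 55.85 = 2.399 mol.
Each Fe atom requires 2 electrons, so n(e⁻) = 2 × 2.399 = 4.799 mol.
Q = n(e⁻)·F = 4.799 × 96500 = 463100 C.
t = Q/I = 463100 / 13.70 A = 33800 s = 9.39 h.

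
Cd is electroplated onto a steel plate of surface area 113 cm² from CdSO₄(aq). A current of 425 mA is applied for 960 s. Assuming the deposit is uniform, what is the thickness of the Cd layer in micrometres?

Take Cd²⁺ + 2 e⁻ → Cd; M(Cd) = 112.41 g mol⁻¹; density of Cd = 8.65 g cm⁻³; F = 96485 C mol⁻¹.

Q = I·t = 0.4250 × 960.00 = 408.0 C; n(e⁻) = 0.004229 mol.
n(Cd) = n(e⁻)/2 = 0.002114 mol, so m = 0.002114 × 112.41 = 0.2377 g.
Volume = m/ρ = 0.2377 / 8.65 = 0.02748 cm³.
Thickness = V/A = 0.02748 / 113 = 2.43 × 10⁻⁴ cm = 2.43 μm.

2.43 μm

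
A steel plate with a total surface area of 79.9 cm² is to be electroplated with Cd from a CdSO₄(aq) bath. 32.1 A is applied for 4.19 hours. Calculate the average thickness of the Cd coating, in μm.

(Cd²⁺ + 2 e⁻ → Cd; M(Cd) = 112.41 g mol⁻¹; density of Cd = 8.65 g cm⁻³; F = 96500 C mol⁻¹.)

Q = I·t = 32.10 × 15084 = 484200 C; n(e⁻) = 5.018 mol.
n(Cd) = n(e⁻)/2 = 2.509 mol, so m = 2.509 × 112.41 = 282.0 g.
Volume = m/ρ = 282.0 / 8.65 = 32.60 cm³.
Thickness = V/A = 32.60 / 79.9 = 0.408 cm = 4080 μm.

4080 μm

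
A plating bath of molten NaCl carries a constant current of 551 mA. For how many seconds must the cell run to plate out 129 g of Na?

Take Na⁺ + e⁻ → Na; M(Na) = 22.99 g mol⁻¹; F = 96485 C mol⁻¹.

9.83 × 10⁵ s

n(Na) = m/M = 129 / 22.99 = 5.611 mol.
Each Na atom requires 1 electron, so n(e⁻) = 1 × 5.611 = 5.611 mol.
Q = n(e⁻)·F = 5.611 × 96485 = 541400 C.
t = Q/I = 541400 / 0.5510 A = 982600 s.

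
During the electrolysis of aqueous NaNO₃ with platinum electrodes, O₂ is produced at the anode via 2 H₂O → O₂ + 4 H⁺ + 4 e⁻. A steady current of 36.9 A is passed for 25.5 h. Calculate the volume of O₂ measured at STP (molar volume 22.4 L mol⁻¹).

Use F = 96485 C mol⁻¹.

197 L

Q = I·t = 36.90 A × 91800 s = 3387000 C.
n(e⁻) = Q/F = 3387000 / 96485 = 35.11 mol.
4 electrons are transferred per O₂ molecule, so n(O₂) = 35.11 / 4 = 8.777 mol.
V = n × V_m = 8.777 × 22.4 = 197 L.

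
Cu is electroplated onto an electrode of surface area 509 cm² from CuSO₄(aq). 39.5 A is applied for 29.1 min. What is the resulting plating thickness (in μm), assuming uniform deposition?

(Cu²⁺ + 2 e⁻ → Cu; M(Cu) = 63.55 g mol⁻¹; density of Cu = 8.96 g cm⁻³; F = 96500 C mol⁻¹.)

Q = I·t = 39.50 × 1746.0 = 68970 C; n(e⁻) = 0.7147 mol.
n(Cu) = n(e⁻)/2 = 0.3573 mol, so m = 0.3573 × 63.55 = 22.71 g.
Volume = m/ρ = 22.71 / 8.96 = 2.534 cm³.
Thickness = V/A = 2.534 / 509 = 0.00498 cm = 49.8 μm.

49.8 μm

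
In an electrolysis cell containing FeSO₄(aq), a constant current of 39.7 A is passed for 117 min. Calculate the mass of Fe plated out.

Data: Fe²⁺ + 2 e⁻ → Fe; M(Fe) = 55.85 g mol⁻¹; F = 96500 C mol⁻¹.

80.6 g

Q = I·t = 39.70 A × 7020.0 s = 278700 C.
n(e⁻) = Q/F = 278700 / 96500 = 2.888 mol.
Fe²⁺ + 2 e⁻ → Fe, so n(Fe) = n(e⁻)/2 = 1.444 mol.
m = n·M = 1.444 × 55.85 = 80.6 g.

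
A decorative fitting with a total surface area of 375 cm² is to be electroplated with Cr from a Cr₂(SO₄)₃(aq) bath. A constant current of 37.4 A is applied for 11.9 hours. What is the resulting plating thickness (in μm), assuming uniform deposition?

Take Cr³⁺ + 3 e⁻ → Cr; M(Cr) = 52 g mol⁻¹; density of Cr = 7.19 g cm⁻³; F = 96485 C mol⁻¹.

Q = I·t = 37.40 × 42840 = 1602000 C; n(e⁻) = 16.61 mol.
n(Cr) = n(e⁻)/3 = 5.535 mol, so m = 5.535 × 52 = 287.8 g.
Volume = m/ρ = 287.8 / 7.19 = 40.03 cm³.
Thickness = V/A = 40.03 / 375 = 0.107 cm = 1070 μm.

1070 μm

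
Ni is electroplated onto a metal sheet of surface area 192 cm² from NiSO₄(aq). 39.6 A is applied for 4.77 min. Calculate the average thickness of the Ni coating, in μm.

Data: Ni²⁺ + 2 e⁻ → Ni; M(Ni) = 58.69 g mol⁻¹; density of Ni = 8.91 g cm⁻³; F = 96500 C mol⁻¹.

20.1 μm

Q = I·t = 39.60 × 286.20 = 11330 C; n(e⁻) = 0.1174 mol.
n(Ni) = n(e⁻)/2 = 0.05872 mol, so m = 0.05872 × 58.69 = 3.446 g.
Volume = m/ρ = 3.446 / 8.91 = 0.3868 cm³.
Thickness = V/A = 0.3868 / 192 = 0.00201 cm = 20.1 μm.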